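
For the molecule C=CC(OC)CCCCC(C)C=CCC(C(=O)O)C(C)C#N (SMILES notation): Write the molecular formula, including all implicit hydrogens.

C18H29NO3

Walk through each heavy atom and fill implicit hydrogens from standard valence (C 4, N 3, O 2, S 2, halogen 1):
  atom 1: C, bond orders sum to 2 (valence 4) → 2 H
  atom 2: C, bond orders sum to 3 (valence 4) → 1 H
  atom 3: C, bond orders sum to 3 (valence 4) → 1 H
  atom 4: O, bond orders sum to 2 (valence 2) → 0 H
  atom 5: C, bond orders sum to 1 (valence 4) → 3 H
  atom 6: C, bond orders sum to 2 (valence 4) → 2 H
  atom 7: C, bond orders sum to 2 (valence 4) → 2 H
  atom 8: C, bond orders sum to 2 (valence 4) → 2 H
  atom 9: C, bond orders sum to 2 (valence 4) → 2 H
  atom 10: C, bond orders sum to 3 (valence 4) → 1 H
  atom 11: C, bond orders sum to 1 (valence 4) → 3 H
  atom 12: C, bond orders sum to 3 (valence 4) → 1 H
  atom 13: C, bond orders sum to 3 (valence 4) → 1 H
  atom 14: C, bond orders sum to 2 (valence 4) → 2 H
  atom 15: C, bond orders sum to 3 (valence 4) → 1 H
  atom 16: C, bond orders sum to 4 (valence 4) → 0 H
  atom 17: O, bond orders sum to 2 (valence 2) → 0 H
  atom 18: O, bond orders sum to 1 (valence 2) → 1 H
  atom 19: C, bond orders sum to 3 (valence 4) → 1 H
  atom 20: C, bond orders sum to 1 (valence 4) → 3 H
  atom 21: C, bond orders sum to 4 (valence 4) → 0 H
  atom 22: N, bond orders sum to 3 (valence 3) → 0 H
Totals → C:18, H:29, N:1, O:3.
In Hill order: C18H29NO3.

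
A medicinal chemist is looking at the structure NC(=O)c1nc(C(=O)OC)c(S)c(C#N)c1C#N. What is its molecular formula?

C10H6N4O3S

Walk through each heavy atom and fill implicit hydrogens from standard valence (C 4, N 3, O 2, S 2, halogen 1); for lowercase aromatic atoms, an aromatic c carries 1 H when it has two neighbours and 0 H with three, and aromatic n carries 0 H:
  atom 1: N, bond orders sum to 1 (valence 3) → 2 H
  atom 2: C, bond orders sum to 4 (valence 4) → 0 H
  atom 3: O, bond orders sum to 2 (valence 2) → 0 H
  atom 4: aromatic c, 3 neighbours → 0 H
  atom 5: aromatic n, 2 neighbours → 0 H
  atom 6: aromatic c, 3 neighbours → 0 H
  atom 7: C, bond orders sum to 4 (valence 4) → 0 H
  atom 8: O, bond orders sum to 2 (valence 2) → 0 H
  atom 9: O, bond orders sum to 2 (valence 2) → 0 H
  atom 10: C, bond orders sum to 1 (valence 4) → 3 H
  atom 11: aromatic c, 3 neighbours → 0 H
  atom 12: S, bond orders sum to 1 (valence 2) → 1 H
  atom 13: aromatic c, 3 neighbours → 0 H
  atom 14: C, bond orders sum to 4 (valence 4) → 0 H
  atom 15: N, bond orders sum to 3 (valence 3) → 0 H
  atom 16: aromatic c, 3 neighbours → 0 H
  atom 17: C, bond orders sum to 4 (valence 4) → 0 H
  atom 18: N, bond orders sum to 3 (valence 3) → 0 H
Totals → C:10, H:6, N:4, O:3, S:1.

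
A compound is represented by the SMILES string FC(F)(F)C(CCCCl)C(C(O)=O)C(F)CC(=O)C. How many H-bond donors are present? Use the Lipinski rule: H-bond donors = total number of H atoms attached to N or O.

1

Donors: find every N or O and count the H atoms it carries.
  atom 12 (O): bond orders sum to 1 → 1 H
  atom 13 (O): bond orders sum to 2 → 0 H
  atom 18 (O): bond orders sum to 2 → 0 H
Lipinski HBD = 1.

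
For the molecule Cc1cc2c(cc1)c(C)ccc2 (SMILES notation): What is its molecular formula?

Walk through each heavy atom and fill implicit hydrogens from standard valence (C 4, N 3, O 2, S 2, halogen 1); for lowercase aromatic atoms, an aromatic c carries 1 H when it has two neighbours and 0 H with three, and aromatic n carries 0 H:
  atom 1: C, bond orders sum to 1 (valence 4) → 3 H
  atom 2: aromatic c, 3 neighbours → 0 H
  atom 3: aromatic c, 2 neighbours → 1 H
  atom 4: aromatic c, 3 neighbours → 0 H
  atom 5: aromatic c, 3 neighbours → 0 H
  atom 6: aromatic c, 2 neighbours → 1 H
  atom 7: aromatic c, 2 neighbours → 1 H
  atom 8: aromatic c, 3 neighbours → 0 H
  atom 9: C, bond orders sum to 1 (valence 4) → 3 H
  atom 10: aromatic c, 2 neighbours → 1 H
  atom 11: aromatic c, 2 neighbours → 1 H
  atom 12: aromatic c, 2 neighbours → 1 H
Totals → C:12, H:12.
In Hill order: C12H12.

C12H12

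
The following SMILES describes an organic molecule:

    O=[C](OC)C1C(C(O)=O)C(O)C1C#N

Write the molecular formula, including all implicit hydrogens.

C8H9NO5

Walk through each heavy atom and fill implicit hydrogens from standard valence (C 4, N 3, O 2, S 2, halogen 1):
  atom 1: O, bond orders sum to 2 (valence 2) → 0 H
  atom 2: C with explicit H count 0
  atom 3: O, bond orders sum to 2 (valence 2) → 0 H
  atom 4: C, bond orders sum to 1 (valence 4) → 3 H
  atom 5: C, bond orders sum to 3 (valence 4) → 1 H
  atom 6: C, bond orders sum to 3 (valence 4) → 1 H
  atom 7: C, bond orders sum to 4 (valence 4) → 0 H
  atom 8: O, bond orders sum to 1 (valence 2) → 1 H
  atom 9: O, bond orders sum to 2 (valence 2) → 0 H
  atom 10: C, bond orders sum to 3 (valence 4) → 1 H
  atom 11: O, bond orders sum to 1 (valence 2) → 1 H
  atom 12: C, bond orders sum to 3 (valence 4) → 1 H
  atom 13: C, bond orders sum to 4 (valence 4) → 0 H
  atom 14: N, bond orders sum to 3 (valence 3) → 0 H
Totals → C:8, H:9, N:1, O:5.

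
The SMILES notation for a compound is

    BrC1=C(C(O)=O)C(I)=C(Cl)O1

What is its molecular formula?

Walk through each heavy atom and fill implicit hydrogens from standard valence (C 4, N 3, O 2, S 2, halogen 1):
  atom 1: Br (halogen, monovalent) → 0 H
  atom 2: C, bond orders sum to 4 (valence 4) → 0 H
  atom 3: C, bond orders sum to 4 (valence 4) → 0 H
  atom 4: C, bond orders sum to 4 (valence 4) → 0 H
  atom 5: O, bond orders sum to 1 (valence 2) → 1 H
  atom 6: O, bond orders sum to 2 (valence 2) → 0 H
  atom 7: C, bond orders sum to 4 (valence 4) → 0 H
  atom 8: I (halogen, monovalent) → 0 H
  atom 9: C, bond orders sum to 4 (valence 4) → 0 H
  atom 10: Cl (halogen, monovalent) → 0 H
  atom 11: O, bond orders sum to 2 (valence 2) → 0 H
Totals → C:5, H:1, Br:1, Cl:1, I:1, O:3.

C5HBrClIO3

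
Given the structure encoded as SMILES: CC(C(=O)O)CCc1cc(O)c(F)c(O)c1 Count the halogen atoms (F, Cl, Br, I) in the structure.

1

Halogen atoms appear at heavy-atom position 13 (1×F).
Other groups present: 1 carboxylic acid, 2 hydroxyl.
Halogen count: 1.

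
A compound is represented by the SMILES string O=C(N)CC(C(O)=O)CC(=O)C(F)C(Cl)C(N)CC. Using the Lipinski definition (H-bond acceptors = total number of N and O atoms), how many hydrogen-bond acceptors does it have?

N atoms: 2; O atoms: 4.
Lipinski HBA = 2 + 4 = 6.

6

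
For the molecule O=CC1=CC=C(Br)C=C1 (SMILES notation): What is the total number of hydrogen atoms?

Walk through each heavy atom and fill implicit hydrogens from standard valence (C 4, N 3, O 2, S 2, halogen 1):
  atom 1: O, bond orders sum to 2 (valence 2) → 0 H
  atom 2: C, bond orders sum to 3 (valence 4) → 1 H
  atom 3: C, bond orders sum to 4 (valence 4) → 0 H
  atom 4: C, bond orders sum to 3 (valence 4) → 1 H
  atom 5: C, bond orders sum to 3 (valence 4) → 1 H
  atom 6: C, bond orders sum to 4 (valence 4) → 0 H
  atom 7: Br (halogen, monovalent) → 0 H
  atom 8: C, bond orders sum to 3 (valence 4) → 1 H
  atom 9: C, bond orders sum to 3 (valence 4) → 1 H
Total hydrogens: 5.

5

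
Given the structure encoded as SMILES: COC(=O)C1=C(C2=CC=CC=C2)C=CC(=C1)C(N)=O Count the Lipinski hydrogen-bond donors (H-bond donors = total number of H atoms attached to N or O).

Donors: find every N or O and count the H atoms it carries.
  atom 2 (O): bond orders sum to 2 → 0 H
  atom 4 (O): bond orders sum to 2 → 0 H
  atom 18 (N): bond orders sum to 1 → 2 H
  atom 19 (O): bond orders sum to 2 → 0 H
Lipinski HBD = 2.

2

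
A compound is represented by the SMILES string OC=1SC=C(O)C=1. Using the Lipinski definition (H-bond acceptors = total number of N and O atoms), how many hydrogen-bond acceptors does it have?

2

N atoms: 0; O atoms: 2.
Lipinski HBA = 0 + 2 = 2.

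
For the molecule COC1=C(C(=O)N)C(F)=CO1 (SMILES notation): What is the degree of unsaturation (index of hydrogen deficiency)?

4

Molecular formula: C6H6FNO3.
DoU = (2C + 2 + N − H − X) / 2, where X is the halogen count and O/S are ignored.
    = (2·6 + 2 + 1 − 6 − 1) / 2 = 8 / 2 = 4.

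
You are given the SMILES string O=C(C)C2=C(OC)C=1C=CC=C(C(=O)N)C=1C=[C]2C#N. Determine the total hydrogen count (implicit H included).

12

Walk through each heavy atom and fill implicit hydrogens from standard valence (C 4, N 3, O 2, S 2, halogen 1):
  atom 1: O, bond orders sum to 2 (valence 2) → 0 H
  atom 2: C, bond orders sum to 4 (valence 4) → 0 H
  atom 3: C, bond orders sum to 1 (valence 4) → 3 H
  atom 4: C, bond orders sum to 4 (valence 4) → 0 H
  atom 5: C, bond orders sum to 4 (valence 4) → 0 H
  atom 6: O, bond orders sum to 2 (valence 2) → 0 H
  atom 7: C, bond orders sum to 1 (valence 4) → 3 H
  atom 8: C, bond orders sum to 4 (valence 4) → 0 H
  atom 9: C, bond orders sum to 3 (valence 4) → 1 H
  atom 10: C, bond orders sum to 3 (valence 4) → 1 H
  atom 11: C, bond orders sum to 3 (valence 4) → 1 H
  atom 12: C, bond orders sum to 4 (valence 4) → 0 H
  atom 13: C, bond orders sum to 4 (valence 4) → 0 H
  atom 14: O, bond orders sum to 2 (valence 2) → 0 H
  atom 15: N, bond orders sum to 1 (valence 3) → 2 H
  atom 16: C, bond orders sum to 4 (valence 4) → 0 H
  atom 17: C, bond orders sum to 3 (valence 4) → 1 H
  atom 18: C with explicit H count 0
  atom 19: C, bond orders sum to 4 (valence 4) → 0 H
  atom 20: N, bond orders sum to 3 (valence 3) → 0 H
Total hydrogens: 12.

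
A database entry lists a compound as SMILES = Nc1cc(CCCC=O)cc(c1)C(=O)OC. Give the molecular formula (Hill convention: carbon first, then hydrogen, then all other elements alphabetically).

C12H15NO3

Walk through each heavy atom and fill implicit hydrogens from standard valence (C 4, N 3, O 2, S 2, halogen 1); for lowercase aromatic atoms, an aromatic c carries 1 H when it has two neighbours and 0 H with three, and aromatic n carries 0 H:
  atom 1: N, bond orders sum to 1 (valence 3) → 2 H
  atom 2: aromatic c, 3 neighbours → 0 H
  atom 3: aromatic c, 2 neighbours → 1 H
  atom 4: aromatic c, 3 neighbours → 0 H
  atom 5: C, bond orders sum to 2 (valence 4) → 2 H
  atom 6: C, bond orders sum to 2 (valence 4) → 2 H
  atom 7: C, bond orders sum to 2 (valence 4) → 2 H
  atom 8: C, bond orders sum to 3 (valence 4) → 1 H
  atom 9: O, bond orders sum to 2 (valence 2) → 0 H
  atom 10: aromatic c, 2 neighbours → 1 H
  atom 11: aromatic c, 3 neighbours → 0 H
  atom 12: aromatic c, 2 neighbours → 1 H
  atom 13: C, bond orders sum to 4 (valence 4) → 0 H
  atom 14: O, bond orders sum to 2 (valence 2) → 0 H
  atom 15: O, bond orders sum to 2 (valence 2) → 0 H
  atom 16: C, bond orders sum to 1 (valence 4) → 3 H
Totals → C:12, H:15, N:1, O:3.
In Hill order: C12H15NO3.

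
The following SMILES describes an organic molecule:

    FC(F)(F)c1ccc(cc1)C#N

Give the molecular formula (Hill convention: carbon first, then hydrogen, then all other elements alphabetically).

Walk through each heavy atom and fill implicit hydrogens from standard valence (C 4, N 3, O 2, S 2, halogen 1); for lowercase aromatic atoms, an aromatic c carries 1 H when it has two neighbours and 0 H with three, and aromatic n carries 0 H:
  atom 1: F (halogen, monovalent) → 0 H
  atom 2: C, bond orders sum to 4 (valence 4) → 0 H
  atom 3: F (halogen, monovalent) → 0 H
  atom 4: F (halogen, monovalent) → 0 H
  atom 5: aromatic c, 3 neighbours → 0 H
  atom 6: aromatic c, 2 neighbours → 1 H
  atom 7: aromatic c, 2 neighbours → 1 H
  atom 8: aromatic c, 3 neighbours → 0 H
  atom 9: aromatic c, 2 neighbours → 1 H
  atom 10: aromatic c, 2 neighbours → 1 H
  atom 11: C, bond orders sum to 4 (valence 4) → 0 H
  atom 12: N, bond orders sum to 3 (valence 3) → 0 H
Totals → C:8, H:4, F:3, N:1.
In Hill order: C8H4F3N.

C8H4F3N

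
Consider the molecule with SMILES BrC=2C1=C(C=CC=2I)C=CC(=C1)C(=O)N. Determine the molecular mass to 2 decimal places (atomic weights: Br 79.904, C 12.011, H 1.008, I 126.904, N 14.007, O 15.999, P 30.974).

First, the molecular formula is C11H7BrINO (counting implicit H from valence).
  Br: 1 × 79.904 = 79.904
  C: 11 × 12.011 = 132.121
  H: 7 × 1.008 = 7.056
  I: 1 × 126.904 = 126.904
  N: 1 × 14.007 = 14.007
  O: 1 × 15.999 = 15.999
Sum: 1×79.904 + 11×12.011 + 7×1.008 + 1×126.904 + 1×14.007 + 1×15.999 = 375.991 → 375.99 g/mol.

375.99 g/mol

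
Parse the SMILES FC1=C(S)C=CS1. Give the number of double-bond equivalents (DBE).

Degree of unsaturation = (number of rings) + (number of π bonds).
Ring closures in the SMILES: 1.
π bonds: 2 double bonds (each 1 DoU) → 2 DoU from unsaturation.
Total DoU = 1 + 2 = 3.

3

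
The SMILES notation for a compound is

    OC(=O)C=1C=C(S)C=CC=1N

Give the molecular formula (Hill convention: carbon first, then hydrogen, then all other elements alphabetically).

C7H7NO2S

Walk through each heavy atom and fill implicit hydrogens from standard valence (C 4, N 3, O 2, S 2, halogen 1):
  atom 1: O, bond orders sum to 1 (valence 2) → 1 H
  atom 2: C, bond orders sum to 4 (valence 4) → 0 H
  atom 3: O, bond orders sum to 2 (valence 2) → 0 H
  atom 4: C, bond orders sum to 4 (valence 4) → 0 H
  atom 5: C, bond orders sum to 3 (valence 4) → 1 H
  atom 6: C, bond orders sum to 4 (valence 4) → 0 H
  atom 7: S, bond orders sum to 1 (valence 2) → 1 H
  atom 8: C, bond orders sum to 3 (valence 4) → 1 H
  atom 9: C, bond orders sum to 3 (valence 4) → 1 H
  atom 10: C, bond orders sum to 4 (valence 4) → 0 H
  atom 11: N, bond orders sum to 1 (valence 3) → 2 H
Totals → C:7, H:7, N:1, O:2, S:1.
In Hill order: C7H7NO2S.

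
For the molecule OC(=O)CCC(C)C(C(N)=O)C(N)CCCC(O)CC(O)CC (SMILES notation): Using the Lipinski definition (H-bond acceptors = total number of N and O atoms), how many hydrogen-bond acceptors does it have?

N atoms: 2; O atoms: 5.
Lipinski HBA = 2 + 5 = 7.

7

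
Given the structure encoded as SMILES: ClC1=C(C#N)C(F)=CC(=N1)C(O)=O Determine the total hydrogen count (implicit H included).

Walk through each heavy atom and fill implicit hydrogens from standard valence (C 4, N 3, O 2, S 2, halogen 1):
  atom 1: Cl (halogen, monovalent) → 0 H
  atom 2: C, bond orders sum to 4 (valence 4) → 0 H
  atom 3: C, bond orders sum to 4 (valence 4) → 0 H
  atom 4: C, bond orders sum to 4 (valence 4) → 0 H
  atom 5: N, bond orders sum to 3 (valence 3) → 0 H
  atom 6: C, bond orders sum to 4 (valence 4) → 0 H
  atom 7: F (halogen, monovalent) → 0 H
  atom 8: C, bond orders sum to 3 (valence 4) → 1 H
  atom 9: C, bond orders sum to 4 (valence 4) → 0 H
  atom 10: N, bond orders sum to 3 (valence 3) → 0 H
  atom 11: C, bond orders sum to 4 (valence 4) → 0 H
  atom 12: O, bond orders sum to 1 (valence 2) → 1 H
  atom 13: O, bond orders sum to 2 (valence 2) → 0 H
Total hydrogens: 2.

2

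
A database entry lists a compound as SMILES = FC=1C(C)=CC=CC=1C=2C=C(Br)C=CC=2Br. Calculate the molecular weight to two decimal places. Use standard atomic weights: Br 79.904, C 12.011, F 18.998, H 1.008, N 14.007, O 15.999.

344.02 g/mol

First, the molecular formula is C13H9Br2F (counting implicit H from valence).
  Br: 2 × 79.904 = 159.808
  C: 13 × 12.011 = 156.143
  F: 1 × 18.998 = 18.998
  H: 9 × 1.008 = 9.072
Sum: 2×79.904 + 13×12.011 + 1×18.998 + 9×1.008 = 344.021 → 344.02 g/mol.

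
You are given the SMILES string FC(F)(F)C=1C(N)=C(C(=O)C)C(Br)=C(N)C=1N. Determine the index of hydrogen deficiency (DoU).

5

Degree of unsaturation = (number of rings) + (number of π bonds).
Ring closures in the SMILES: 1.
π bonds: 4 double bonds (each 1 DoU) → 4 DoU from unsaturation.
Total DoU = 1 + 4 = 5.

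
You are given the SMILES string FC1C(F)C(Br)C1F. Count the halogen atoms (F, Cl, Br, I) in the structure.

Halogen atoms appear at heavy-atom positions 1, 4, 6, 8 (1×Br, 3×F).
Halogen count: 4.

4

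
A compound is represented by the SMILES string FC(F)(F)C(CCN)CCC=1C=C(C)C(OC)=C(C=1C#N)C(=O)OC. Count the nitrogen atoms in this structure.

2

Scan the SMILES for N atoms (remember two-letter symbols like Cl and Br are single atoms).
Nitrogen count: 2.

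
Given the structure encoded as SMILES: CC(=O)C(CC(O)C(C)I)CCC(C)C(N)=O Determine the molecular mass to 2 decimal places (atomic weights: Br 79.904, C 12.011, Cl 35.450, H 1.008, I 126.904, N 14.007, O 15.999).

355.22 g/mol

First, the molecular formula is C12H22INO3 (counting implicit H from valence).
  C: 12 × 12.011 = 144.132
  H: 22 × 1.008 = 22.176
  I: 1 × 126.904 = 126.904
  N: 1 × 14.007 = 14.007
  O: 3 × 15.999 = 47.997
Sum: 12×12.011 + 22×1.008 + 1×126.904 + 1×14.007 + 3×15.999 = 355.216 → 355.22 g/mol.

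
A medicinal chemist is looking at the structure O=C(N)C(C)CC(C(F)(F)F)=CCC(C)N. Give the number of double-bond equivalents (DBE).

2

Molecular formula: C10H17F3N2O.
DoU = (2C + 2 + N − H − X) / 2, where X is the halogen count and O/S are ignored.
    = (2·10 + 2 + 2 − 17 − 3) / 2 = 4 / 2 = 2.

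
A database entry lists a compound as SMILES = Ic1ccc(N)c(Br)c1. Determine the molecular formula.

Walk through each heavy atom and fill implicit hydrogens from standard valence (C 4, N 3, O 2, S 2, halogen 1); for lowercase aromatic atoms, an aromatic c carries 1 H when it has two neighbours and 0 H with three, and aromatic n carries 0 H:
  atom 1: I (halogen, monovalent) → 0 H
  atom 2: aromatic c, 3 neighbours → 0 H
  atom 3: aromatic c, 2 neighbours → 1 H
  atom 4: aromatic c, 2 neighbours → 1 H
  atom 5: aromatic c, 3 neighbours → 0 H
  atom 6: N, bond orders sum to 1 (valence 3) → 2 H
  atom 7: aromatic c, 3 neighbours → 0 H
  atom 8: Br (halogen, monovalent) → 0 H
  atom 9: aromatic c, 2 neighbours → 1 H
Totals → C:6, H:5, Br:1, I:1, N:1.

C6H5BrIN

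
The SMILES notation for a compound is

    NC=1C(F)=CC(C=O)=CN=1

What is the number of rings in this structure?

1

In SMILES, each pair of matching ring-closure digits denotes one ring-closing bond; the number of such bonds equals the number of independent rings.
Ring-closure bonds here: 1.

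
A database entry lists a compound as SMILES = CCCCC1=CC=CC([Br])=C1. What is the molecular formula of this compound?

C10H13Br

Walk through each heavy atom and fill implicit hydrogens from standard valence (C 4, N 3, O 2, S 2, halogen 1):
  atom 1: C, bond orders sum to 1 (valence 4) → 3 H
  atom 2: C, bond orders sum to 2 (valence 4) → 2 H
  atom 3: C, bond orders sum to 2 (valence 4) → 2 H
  atom 4: C, bond orders sum to 2 (valence 4) → 2 H
  atom 5: C, bond orders sum to 4 (valence 4) → 0 H
  atom 6: C, bond orders sum to 3 (valence 4) → 1 H
  atom 7: C, bond orders sum to 3 (valence 4) → 1 H
  atom 8: C, bond orders sum to 3 (valence 4) → 1 H
  atom 9: C, bond orders sum to 4 (valence 4) → 0 H
  atom 10: Br with explicit H count 0
  atom 11: C, bond orders sum to 3 (valence 4) → 1 H
Totals → C:10, H:13, Br:1.
In Hill order: C10H13Br.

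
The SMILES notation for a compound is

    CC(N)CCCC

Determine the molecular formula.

Walk through each heavy atom and fill implicit hydrogens from standard valence (C 4, N 3, O 2, S 2, halogen 1):
  atom 1: C, bond orders sum to 1 (valence 4) → 3 H
  atom 2: C, bond orders sum to 3 (valence 4) → 1 H
  atom 3: N, bond orders sum to 1 (valence 3) → 2 H
  atom 4: C, bond orders sum to 2 (valence 4) → 2 H
  atom 5: C, bond orders sum to 2 (valence 4) → 2 H
  atom 6: C, bond orders sum to 2 (valence 4) → 2 H
  atom 7: C, bond orders sum to 1 (valence 4) → 3 H
Totals → C:6, H:15, N:1.
In Hill order: C6H15N.

C6H15N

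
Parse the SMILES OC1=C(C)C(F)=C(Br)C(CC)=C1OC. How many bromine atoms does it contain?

Scan the SMILES for Br atoms (remember two-letter symbols like Cl and Br are single atoms).
Bromine count: 1.

1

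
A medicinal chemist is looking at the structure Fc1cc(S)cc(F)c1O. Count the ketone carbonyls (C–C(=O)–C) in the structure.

Scan the SMILES for the ketone motif — none present.
Groups that are present: 1 hydroxyl, 1 thiol.

0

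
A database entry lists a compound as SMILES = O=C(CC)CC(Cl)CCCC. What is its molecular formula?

C9H17ClO

Walk through each heavy atom and fill implicit hydrogens from standard valence (C 4, N 3, O 2, S 2, halogen 1):
  atom 1: O, bond orders sum to 2 (valence 2) → 0 H
  atom 2: C, bond orders sum to 4 (valence 4) → 0 H
  atom 3: C, bond orders sum to 2 (valence 4) → 2 H
  atom 4: C, bond orders sum to 1 (valence 4) → 3 H
  atom 5: C, bond orders sum to 2 (valence 4) → 2 H
  atom 6: C, bond orders sum to 3 (valence 4) → 1 H
  atom 7: Cl (halogen, monovalent) → 0 H
  atom 8: C, bond orders sum to 2 (valence 4) → 2 H
  atom 9: C, bond orders sum to 2 (valence 4) → 2 H
  atom 10: C, bond orders sum to 2 (valence 4) → 2 H
  atom 11: C, bond orders sum to 1 (valence 4) → 3 H
Totals → C:9, H:17, Cl:1, O:1.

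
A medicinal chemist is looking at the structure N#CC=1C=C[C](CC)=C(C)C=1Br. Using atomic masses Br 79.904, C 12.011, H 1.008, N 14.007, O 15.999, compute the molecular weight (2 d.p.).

224.10 g/mol

First, the molecular formula is C10H10BrN (counting implicit H from valence).
  Br: 1 × 79.904 = 79.904
  C: 10 × 12.011 = 120.110
  H: 10 × 1.008 = 10.080
  N: 1 × 14.007 = 14.007
Sum: 1×79.904 + 10×12.011 + 10×1.008 + 1×14.007 = 224.101 → 224.10 g/mol.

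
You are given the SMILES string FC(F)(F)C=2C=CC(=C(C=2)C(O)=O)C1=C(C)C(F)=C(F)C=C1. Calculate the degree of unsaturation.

9

Degree of unsaturation = (number of rings) + (number of π bonds).
Ring closures in the SMILES: 2.
π bonds: 7 double bonds (each 1 DoU) → 7 DoU from unsaturation.
Total DoU = 2 + 7 = 9.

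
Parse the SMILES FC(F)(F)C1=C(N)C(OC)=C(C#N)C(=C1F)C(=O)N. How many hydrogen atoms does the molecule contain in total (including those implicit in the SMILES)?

Walk through each heavy atom and fill implicit hydrogens from standard valence (C 4, N 3, O 2, S 2, halogen 1):
  atom 1: F (halogen, monovalent) → 0 H
  atom 2: C, bond orders sum to 4 (valence 4) → 0 H
  atom 3: F (halogen, monovalent) → 0 H
  atom 4: F (halogen, monovalent) → 0 H
  atom 5: C, bond orders sum to 4 (valence 4) → 0 H
  atom 6: C, bond orders sum to 4 (valence 4) → 0 H
  atom 7: N, bond orders sum to 1 (valence 3) → 2 H
  atom 8: C, bond orders sum to 4 (valence 4) → 0 H
  atom 9: O, bond orders sum to 2 (valence 2) → 0 H
  atom 10: C, bond orders sum to 1 (valence 4) → 3 H
  atom 11: C, bond orders sum to 4 (valence 4) → 0 H
  atom 12: C, bond orders sum to 4 (valence 4) → 0 H
  atom 13: N, bond orders sum to 3 (valence 3) → 0 H
  atom 14: C, bond orders sum to 4 (valence 4) → 0 H
  atom 15: C, bond orders sum to 4 (valence 4) → 0 H
  atom 16: F (halogen, monovalent) → 0 H
  atom 17: C, bond orders sum to 4 (valence 4) → 0 H
  atom 18: O, bond orders sum to 2 (valence 2) → 0 H
  atom 19: N, bond orders sum to 1 (valence 3) → 2 H
Total hydrogens: 7.

7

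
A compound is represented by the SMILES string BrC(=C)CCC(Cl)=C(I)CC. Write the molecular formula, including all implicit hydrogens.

C8H11BrClI

Walk through each heavy atom and fill implicit hydrogens from standard valence (C 4, N 3, O 2, S 2, halogen 1):
  atom 1: Br (halogen, monovalent) → 0 H
  atom 2: C, bond orders sum to 4 (valence 4) → 0 H
  atom 3: C, bond orders sum to 2 (valence 4) → 2 H
  atom 4: C, bond orders sum to 2 (valence 4) → 2 H
  atom 5: C, bond orders sum to 2 (valence 4) → 2 H
  atom 6: C, bond orders sum to 4 (valence 4) → 0 H
  atom 7: Cl (halogen, monovalent) → 0 H
  atom 8: C, bond orders sum to 4 (valence 4) → 0 H
  atom 9: I (halogen, monovalent) → 0 H
  atom 10: C, bond orders sum to 2 (valence 4) → 2 H
  atom 11: C, bond orders sum to 1 (valence 4) → 3 H
Totals → C:8, H:11, Br:1, Cl:1, I:1.
In Hill order: C8H11BrClI.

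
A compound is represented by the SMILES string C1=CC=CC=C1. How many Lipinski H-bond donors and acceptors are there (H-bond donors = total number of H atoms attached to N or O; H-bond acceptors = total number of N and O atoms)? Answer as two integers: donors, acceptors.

0, 0

Donors: find every N or O and count the H atoms it carries.
  (no N or O atoms present)
Lipinski HBD = 0.
Acceptors: N atoms = 0, O atoms = 0 → HBA = 0.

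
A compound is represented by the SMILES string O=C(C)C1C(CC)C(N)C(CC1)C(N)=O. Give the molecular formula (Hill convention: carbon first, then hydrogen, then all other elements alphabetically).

Walk through each heavy atom and fill implicit hydrogens from standard valence (C 4, N 3, O 2, S 2, halogen 1):
  atom 1: O, bond orders sum to 2 (valence 2) → 0 H
  atom 2: C, bond orders sum to 4 (valence 4) → 0 H
  atom 3: C, bond orders sum to 1 (valence 4) → 3 H
  atom 4: C, bond orders sum to 3 (valence 4) → 1 H
  atom 5: C, bond orders sum to 3 (valence 4) → 1 H
  atom 6: C, bond orders sum to 2 (valence 4) → 2 H
  atom 7: C, bond orders sum to 1 (valence 4) → 3 H
  atom 8: C, bond orders sum to 3 (valence 4) → 1 H
  atom 9: N, bond orders sum to 1 (valence 3) → 2 H
  atom 10: C, bond orders sum to 3 (valence 4) → 1 H
  atom 11: C, bond orders sum to 2 (valence 4) → 2 H
  atom 12: C, bond orders sum to 2 (valence 4) → 2 H
  atom 13: C, bond orders sum to 4 (valence 4) → 0 H
  atom 14: N, bond orders sum to 1 (valence 3) → 2 H
  atom 15: O, bond orders sum to 2 (valence 2) → 0 H
Totals → C:11, H:20, N:2, O:2.

C11H20N2O2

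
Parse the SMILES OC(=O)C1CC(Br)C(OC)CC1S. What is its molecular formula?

Walk through each heavy atom and fill implicit hydrogens from standard valence (C 4, N 3, O 2, S 2, halogen 1):
  atom 1: O, bond orders sum to 1 (valence 2) → 1 H
  atom 2: C, bond orders sum to 4 (valence 4) → 0 H
  atom 3: O, bond orders sum to 2 (valence 2) → 0 H
  atom 4: C, bond orders sum to 3 (valence 4) → 1 H
  atom 5: C, bond orders sum to 2 (valence 4) → 2 H
  atom 6: C, bond orders sum to 3 (valence 4) → 1 H
  atom 7: Br (halogen, monovalent) → 0 H
  atom 8: C, bond orders sum to 3 (valence 4) → 1 H
  atom 9: O, bond orders sum to 2 (valence 2) → 0 H
  atom 10: C, bond orders sum to 1 (valence 4) → 3 H
  atom 11: C, bond orders sum to 2 (valence 4) → 2 H
  atom 12: C, bond orders sum to 3 (valence 4) → 1 H
  atom 13: S, bond orders sum to 1 (valence 2) → 1 H
Totals → C:8, H:13, Br:1, O:3, S:1.
In Hill order: C8H13BrO3S.

C8H13BrO3S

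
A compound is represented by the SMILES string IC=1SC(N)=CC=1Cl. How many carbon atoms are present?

4

Count every carbon token in the SMILES (each C, including those in ring-closure positions and inside branches).
Carbon count: 4.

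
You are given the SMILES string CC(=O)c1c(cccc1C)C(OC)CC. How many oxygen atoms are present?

2

Scan the SMILES for O atoms (remember two-letter symbols like Cl and Br are single atoms).
Oxygen count: 2.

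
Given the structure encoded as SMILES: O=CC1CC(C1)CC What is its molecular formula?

C7H12O

Walk through each heavy atom and fill implicit hydrogens from standard valence (C 4, N 3, O 2, S 2, halogen 1):
  atom 1: O, bond orders sum to 2 (valence 2) → 0 H
  atom 2: C, bond orders sum to 3 (valence 4) → 1 H
  atom 3: C, bond orders sum to 3 (valence 4) → 1 H
  atom 4: C, bond orders sum to 2 (valence 4) → 2 H
  atom 5: C, bond orders sum to 3 (valence 4) → 1 H
  atom 6: C, bond orders sum to 2 (valence 4) → 2 H
  atom 7: C, bond orders sum to 2 (valence 4) → 2 H
  atom 8: C, bond orders sum to 1 (valence 4) → 3 H
Totals → C:7, H:12, O:1.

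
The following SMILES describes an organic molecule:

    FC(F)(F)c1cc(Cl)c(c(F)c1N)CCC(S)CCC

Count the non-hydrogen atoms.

20

Every atom symbol written in the SMILES (organic subset) is one heavy atom; implicit H are not written.
Heavy atoms by element → C:13, Cl:1, F:4, N:1, S:1.
Total: 20.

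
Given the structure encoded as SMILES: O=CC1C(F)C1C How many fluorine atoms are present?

1

Scan the SMILES for F atoms (remember two-letter symbols like Cl and Br are single atoms).
Fluorine count: 1.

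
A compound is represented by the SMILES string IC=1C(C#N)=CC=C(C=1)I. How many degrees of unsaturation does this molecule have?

Molecular formula: C7H3I2N.
DoU = (2C + 2 + N − H − X) / 2, where X is the halogen count and O/S are ignored.
    = (2·7 + 2 + 1 − 3 − 2) / 2 = 12 / 2 = 6.

6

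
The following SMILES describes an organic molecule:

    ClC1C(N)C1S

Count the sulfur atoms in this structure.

1

Scan the SMILES for S atoms (remember two-letter symbols like Cl and Br are single atoms).
Sulfur count: 1.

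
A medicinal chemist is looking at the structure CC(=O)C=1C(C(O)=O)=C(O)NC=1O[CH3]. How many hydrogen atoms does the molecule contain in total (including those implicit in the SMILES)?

9

Walk through each heavy atom and fill implicit hydrogens from standard valence (C 4, N 3, O 2, S 2, halogen 1):
  atom 1: C, bond orders sum to 1 (valence 4) → 3 H
  atom 2: C, bond orders sum to 4 (valence 4) → 0 H
  atom 3: O, bond orders sum to 2 (valence 2) → 0 H
  atom 4: C, bond orders sum to 4 (valence 4) → 0 H
  atom 5: C, bond orders sum to 4 (valence 4) → 0 H
  atom 6: C, bond orders sum to 4 (valence 4) → 0 H
  atom 7: O, bond orders sum to 1 (valence 2) → 1 H
  atom 8: O, bond orders sum to 2 (valence 2) → 0 H
  atom 9: C, bond orders sum to 4 (valence 4) → 0 H
  atom 10: O, bond orders sum to 1 (valence 2) → 1 H
  atom 11: N, bond orders sum to 2 (valence 3) → 1 H
  atom 12: C, bond orders sum to 4 (valence 4) → 0 H
  atom 13: O, bond orders sum to 2 (valence 2) → 0 H
  atom 14: C with explicit H count 3
Total hydrogens: 9.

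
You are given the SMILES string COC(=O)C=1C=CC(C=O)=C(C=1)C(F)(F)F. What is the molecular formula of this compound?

Walk through each heavy atom and fill implicit hydrogens from standard valence (C 4, N 3, O 2, S 2, halogen 1):
  atom 1: C, bond orders sum to 1 (valence 4) → 3 H
  atom 2: O, bond orders sum to 2 (valence 2) → 0 H
  atom 3: C, bond orders sum to 4 (valence 4) → 0 H
  atom 4: O, bond orders sum to 2 (valence 2) → 0 H
  atom 5: C, bond orders sum to 4 (valence 4) → 0 H
  atom 6: C, bond orders sum to 3 (valence 4) → 1 H
  atom 7: C, bond orders sum to 3 (valence 4) → 1 H
  atom 8: C, bond orders sum to 4 (valence 4) → 0 H
  atom 9: C, bond orders sum to 3 (valence 4) → 1 H
  atom 10: O, bond orders sum to 2 (valence 2) → 0 H
  atom 11: C, bond orders sum to 4 (valence 4) → 0 H
  atom 12: C, bond orders sum to 3 (valence 4) → 1 H
  atom 13: C, bond orders sum to 4 (valence 4) → 0 H
  atom 14: F (halogen, monovalent) → 0 H
  atom 15: F (halogen, monovalent) → 0 H
  atom 16: F (halogen, monovalent) → 0 H
Totals → C:10, H:7, F:3, O:3.

C10H7F3O3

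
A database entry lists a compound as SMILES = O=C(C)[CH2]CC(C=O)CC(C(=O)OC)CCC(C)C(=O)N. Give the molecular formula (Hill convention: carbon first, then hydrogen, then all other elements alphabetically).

C15H25NO5

Walk through each heavy atom and fill implicit hydrogens from standard valence (C 4, N 3, O 2, S 2, halogen 1):
  atom 1: O, bond orders sum to 2 (valence 2) → 0 H
  atom 2: C, bond orders sum to 4 (valence 4) → 0 H
  atom 3: C, bond orders sum to 1 (valence 4) → 3 H
  atom 4: C with explicit H count 2
  atom 5: C, bond orders sum to 2 (valence 4) → 2 H
  atom 6: C, bond orders sum to 3 (valence 4) → 1 H
  atom 7: C, bond orders sum to 3 (valence 4) → 1 H
  atom 8: O, bond orders sum to 2 (valence 2) → 0 H
  atom 9: C, bond orders sum to 2 (valence 4) → 2 H
  atom 10: C, bond orders sum to 3 (valence 4) → 1 H
  atom 11: C, bond orders sum to 4 (valence 4) → 0 H
  atom 12: O, bond orders sum to 2 (valence 2) → 0 H
  atom 13: O, bond orders sum to 2 (valence 2) → 0 H
  atom 14: C, bond orders sum to 1 (valence 4) → 3 H
  atom 15: C, bond orders sum to 2 (valence 4) → 2 H
  atom 16: C, bond orders sum to 2 (valence 4) → 2 H
  atom 17: C, bond orders sum to 3 (valence 4) → 1 H
  atom 18: C, bond orders sum to 1 (valence 4) → 3 H
  atom 19: C, bond orders sum to 4 (valence 4) → 0 H
  atom 20: O, bond orders sum to 2 (valence 2) → 0 H
  atom 21: N, bond orders sum to 1 (valence 3) → 2 H
Totals → C:15, H:25, N:1, O:5.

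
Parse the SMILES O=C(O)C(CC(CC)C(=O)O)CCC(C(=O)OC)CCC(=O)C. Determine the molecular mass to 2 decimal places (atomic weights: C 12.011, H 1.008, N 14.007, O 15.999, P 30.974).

330.38 g/mol

First, the molecular formula is C16H26O7 (counting implicit H from valence).
  C: 16 × 12.011 = 192.176
  H: 26 × 1.008 = 26.208
  O: 7 × 15.999 = 111.993
Sum: 16×12.011 + 26×1.008 + 7×15.999 = 330.377 → 330.38 g/mol.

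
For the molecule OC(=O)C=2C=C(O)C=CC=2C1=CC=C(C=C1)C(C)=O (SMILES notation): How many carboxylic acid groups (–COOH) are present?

1

The carboxylic acid motif appears at heavy-atom position 2 in the SMILES.
Other groups present: 1 hydroxyl, 1 ketone.
Carboxylic acid count: 1.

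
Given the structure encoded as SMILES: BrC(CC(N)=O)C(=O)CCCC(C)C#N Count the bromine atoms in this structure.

1

Scan the SMILES for Br atoms (remember two-letter symbols like Cl and Br are single atoms).
Bromine count: 1.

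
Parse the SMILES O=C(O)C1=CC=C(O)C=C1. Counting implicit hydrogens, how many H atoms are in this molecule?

6

Walk through each heavy atom and fill implicit hydrogens from standard valence (C 4, N 3, O 2, S 2, halogen 1):
  atom 1: O, bond orders sum to 2 (valence 2) → 0 H
  atom 2: C, bond orders sum to 4 (valence 4) → 0 H
  atom 3: O, bond orders sum to 1 (valence 2) → 1 H
  atom 4: C, bond orders sum to 4 (valence 4) → 0 H
  atom 5: C, bond orders sum to 3 (valence 4) → 1 H
  atom 6: C, bond orders sum to 3 (valence 4) → 1 H
  atom 7: C, bond orders sum to 4 (valence 4) → 0 H
  atom 8: O, bond orders sum to 1 (valence 2) → 1 H
  atom 9: C, bond orders sum to 3 (valence 4) → 1 H
  atom 10: C, bond orders sum to 3 (valence 4) → 1 H
Total hydrogens: 6.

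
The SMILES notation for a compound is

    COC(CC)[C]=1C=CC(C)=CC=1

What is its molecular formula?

Walk through each heavy atom and fill implicit hydrogens from standard valence (C 4, N 3, O 2, S 2, halogen 1):
  atom 1: C, bond orders sum to 1 (valence 4) → 3 H
  atom 2: O, bond orders sum to 2 (valence 2) → 0 H
  atom 3: C, bond orders sum to 3 (valence 4) → 1 H
  atom 4: C, bond orders sum to 2 (valence 4) → 2 H
  atom 5: C, bond orders sum to 1 (valence 4) → 3 H
  atom 6: C with explicit H count 0
  atom 7: C, bond orders sum to 3 (valence 4) → 1 H
  atom 8: C, bond orders sum to 3 (valence 4) → 1 H
  atom 9: C, bond orders sum to 4 (valence 4) → 0 H
  atom 10: C, bond orders sum to 1 (valence 4) → 3 H
  atom 11: C, bond orders sum to 3 (valence 4) → 1 H
  atom 12: C, bond orders sum to 3 (valence 4) → 1 H
Totals → C:11, H:16, O:1.
In Hill order: C11H16O.

C11H16O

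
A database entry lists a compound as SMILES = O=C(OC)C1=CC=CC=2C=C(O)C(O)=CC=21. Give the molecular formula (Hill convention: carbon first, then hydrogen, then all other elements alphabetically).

Walk through each heavy atom and fill implicit hydrogens from standard valence (C 4, N 3, O 2, S 2, halogen 1):
  atom 1: O, bond orders sum to 2 (valence 2) → 0 H
  atom 2: C, bond orders sum to 4 (valence 4) → 0 H
  atom 3: O, bond orders sum to 2 (valence 2) → 0 H
  atom 4: C, bond orders sum to 1 (valence 4) → 3 H
  atom 5: C, bond orders sum to 4 (valence 4) → 0 H
  atom 6: C, bond orders sum to 3 (valence 4) → 1 H
  atom 7: C, bond orders sum to 3 (valence 4) → 1 H
  atom 8: C, bond orders sum to 3 (valence 4) → 1 H
  atom 9: C, bond orders sum to 4 (valence 4) → 0 H
  atom 10: C, bond orders sum to 3 (valence 4) → 1 H
  atom 11: C, bond orders sum to 4 (valence 4) → 0 H
  atom 12: O, bond orders sum to 1 (valence 2) → 1 H
  atom 13: C, bond orders sum to 4 (valence 4) → 0 H
  atom 14: O, bond orders sum to 1 (valence 2) → 1 H
  atom 15: C, bond orders sum to 3 (valence 4) → 1 H
  atom 16: C, bond orders sum to 4 (valence 4) → 0 H
Totals → C:12, H:10, O:4.

C12H10O4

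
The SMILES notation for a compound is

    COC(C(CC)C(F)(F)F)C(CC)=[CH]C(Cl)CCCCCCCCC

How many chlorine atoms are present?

1

Scan the SMILES for Cl atoms (remember two-letter symbols like Cl and Br are single atoms).
Chlorine count: 1.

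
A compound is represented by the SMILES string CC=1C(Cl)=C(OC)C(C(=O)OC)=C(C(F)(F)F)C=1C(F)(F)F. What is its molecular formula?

Walk through each heavy atom and fill implicit hydrogens from standard valence (C 4, N 3, O 2, S 2, halogen 1):
  atom 1: C, bond orders sum to 1 (valence 4) → 3 H
  atom 2: C, bond orders sum to 4 (valence 4) → 0 H
  atom 3: C, bond orders sum to 4 (valence 4) → 0 H
  atom 4: Cl (halogen, monovalent) → 0 H
  atom 5: C, bond orders sum to 4 (valence 4) → 0 H
  atom 6: O, bond orders sum to 2 (valence 2) → 0 H
  atom 7: C, bond orders sum to 1 (valence 4) → 3 H
  atom 8: C, bond orders sum to 4 (valence 4) → 0 H
  atom 9: C, bond orders sum to 4 (valence 4) → 0 H
  atom 10: O, bond orders sum to 2 (valence 2) → 0 H
  atom 11: O, bond orders sum to 2 (valence 2) → 0 H
  atom 12: C, bond orders sum to 1 (valence 4) → 3 H
  atom 13: C, bond orders sum to 4 (valence 4) → 0 H
  atom 14: C, bond orders sum to 4 (valence 4) → 0 H
  atom 15: F (halogen, monovalent) → 0 H
  atom 16: F (halogen, monovalent) → 0 H
  atom 17: F (halogen, monovalent) → 0 H
  atom 18: C, bond orders sum to 4 (valence 4) → 0 H
  atom 19: C, bond orders sum to 4 (valence 4) → 0 H
  atom 20: F (halogen, monovalent) → 0 H
  atom 21: F (halogen, monovalent) → 0 H
  atom 22: F (halogen, monovalent) → 0 H
Totals → C:12, H:9, Cl:1, F:6, O:3.

C12H9ClF6O3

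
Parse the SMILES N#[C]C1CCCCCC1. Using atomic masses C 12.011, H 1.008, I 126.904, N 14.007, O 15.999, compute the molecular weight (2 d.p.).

First, the molecular formula is C8H13N (counting implicit H from valence).
  C: 8 × 12.011 = 96.088
  H: 13 × 1.008 = 13.104
  N: 1 × 14.007 = 14.007
Sum: 8×12.011 + 13×1.008 + 1×14.007 = 123.199 → 123.20 g/mol.

123.20 g/mol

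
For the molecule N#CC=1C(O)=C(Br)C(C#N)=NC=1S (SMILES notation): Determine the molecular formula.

C7H2BrN3OS

Walk through each heavy atom and fill implicit hydrogens from standard valence (C 4, N 3, O 2, S 2, halogen 1):
  atom 1: N, bond orders sum to 3 (valence 3) → 0 H
  atom 2: C, bond orders sum to 4 (valence 4) → 0 H
  atom 3: C, bond orders sum to 4 (valence 4) → 0 H
  atom 4: C, bond orders sum to 4 (valence 4) → 0 H
  atom 5: O, bond orders sum to 1 (valence 2) → 1 H
  atom 6: C, bond orders sum to 4 (valence 4) → 0 H
  atom 7: Br (halogen, monovalent) → 0 H
  atom 8: C, bond orders sum to 4 (valence 4) → 0 H
  atom 9: C, bond orders sum to 4 (valence 4) → 0 H
  atom 10: N, bond orders sum to 3 (valence 3) → 0 H
  atom 11: N, bond orders sum to 3 (valence 3) → 0 H
  atom 12: C, bond orders sum to 4 (valence 4) → 0 H
  atom 13: S, bond orders sum to 1 (valence 2) → 1 H
Totals → C:7, H:2, Br:1, N:3, O:1, S:1.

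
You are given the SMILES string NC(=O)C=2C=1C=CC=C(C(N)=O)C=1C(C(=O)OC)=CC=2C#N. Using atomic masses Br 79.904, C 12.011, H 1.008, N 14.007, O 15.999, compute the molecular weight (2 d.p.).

297.27 g/mol

First, the molecular formula is C15H11N3O4 (counting implicit H from valence).
  C: 15 × 12.011 = 180.165
  H: 11 × 1.008 = 11.088
  N: 3 × 14.007 = 42.021
  O: 4 × 15.999 = 63.996
Sum: 15×12.011 + 11×1.008 + 3×14.007 + 4×15.999 = 297.270 → 297.27 g/mol.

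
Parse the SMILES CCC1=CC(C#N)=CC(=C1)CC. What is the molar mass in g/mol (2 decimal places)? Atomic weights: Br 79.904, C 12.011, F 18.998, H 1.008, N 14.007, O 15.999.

159.23 g/mol

First, the molecular formula is C11H13N (counting implicit H from valence).
  C: 11 × 12.011 = 132.121
  H: 13 × 1.008 = 13.104
  N: 1 × 14.007 = 14.007
Sum: 11×12.011 + 13×1.008 + 1×14.007 = 159.232 → 159.23 g/mol.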